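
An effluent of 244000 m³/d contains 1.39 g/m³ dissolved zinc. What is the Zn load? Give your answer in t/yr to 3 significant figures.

124 t/yr

244000 m³/d = 2.824 m³/s.
Mass flux = Q·C = 2.824 m³/s × 1.39 g/m³ = 3.925 g/s.
= 3.925 g/s × 31.56 = 123.9 t/yr.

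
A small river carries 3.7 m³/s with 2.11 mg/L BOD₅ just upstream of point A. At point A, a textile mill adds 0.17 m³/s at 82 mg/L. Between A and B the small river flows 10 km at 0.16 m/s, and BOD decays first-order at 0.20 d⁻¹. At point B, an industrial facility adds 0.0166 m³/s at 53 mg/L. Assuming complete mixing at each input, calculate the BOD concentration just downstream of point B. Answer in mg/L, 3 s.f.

After input A: C = (3.7·2.11 + 0.17·82) / 3.87 = 5.619 mg/L.
Over the 10 km reach to input B (t = 6.25e+04 s = 0.7234 d), decay gives C = 5.619·exp(−0.20·0.7234) = 4.862 mg/L.
After input B: C = (3.87·4.862 + 0.0166·53) / 3.887 = 5.068 mg/L.

5.07 mg/L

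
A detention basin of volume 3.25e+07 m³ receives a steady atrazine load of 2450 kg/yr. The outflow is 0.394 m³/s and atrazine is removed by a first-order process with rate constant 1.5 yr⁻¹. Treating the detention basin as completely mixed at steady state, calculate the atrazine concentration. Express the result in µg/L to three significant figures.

40.0 µg/L

Outflow Q = 0.394 m³/s × 3.156e+07 s/yr = 1.243e+07 m³/yr.
Steady-state CSTR mass balance: W = Q·C + k·V·C, so C = W/(Q + kV).
Q + kV = 1.243e+07 + 1.5·3.25e+07 = 6.118e+07 m³/yr.
C = 2450/6.118e+07 = 4.004e-05 kg/m³ = 0.04004 mg/L = 40.04 µg/L.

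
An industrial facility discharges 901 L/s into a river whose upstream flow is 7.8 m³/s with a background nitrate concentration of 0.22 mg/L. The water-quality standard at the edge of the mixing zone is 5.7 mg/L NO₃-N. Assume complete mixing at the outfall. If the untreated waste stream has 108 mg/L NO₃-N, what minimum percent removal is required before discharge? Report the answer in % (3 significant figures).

901 L/s = 0.901 m³/s.
Mass balance: 5.7·8.701 = 0.901·Cₑ + 7.8·0.22.
Cₑ = (49.6 − 1.716) / 0.901 = 53.14 mg/L.
Required removal = 1 − 53.14/108 = 50.8 %.

50.8 %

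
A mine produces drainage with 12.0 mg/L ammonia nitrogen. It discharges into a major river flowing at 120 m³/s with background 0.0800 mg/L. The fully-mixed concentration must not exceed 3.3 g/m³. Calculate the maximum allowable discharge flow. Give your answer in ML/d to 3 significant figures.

Mass balance at complete mixing: C_std·(Q_w + Q_r) = Q_w·C_e + Q_r·C_b.
Rearranging, Q_w = Q_r·(C_std − C_b)/(C_e − C_std) = 120·(3.3 − 0.08) / (12 − 3.3) = 44.41 m³/s.
= 3837 ML/d.

3840 ML/d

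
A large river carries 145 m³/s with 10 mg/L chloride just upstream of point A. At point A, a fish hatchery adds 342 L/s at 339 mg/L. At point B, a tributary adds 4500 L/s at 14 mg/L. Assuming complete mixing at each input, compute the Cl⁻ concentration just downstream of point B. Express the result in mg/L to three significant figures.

342 L/s = 0.342 m³/s.
After input A: C = (145·10 + 0.342·339) / 145.3 = 10.77 mg/L.
4500 L/s = 4.5 m³/s.
After input B: C = (145.3·10.77 + 4.5·14) / 149.8 = 10.87 mg/L.

10.9 mg/L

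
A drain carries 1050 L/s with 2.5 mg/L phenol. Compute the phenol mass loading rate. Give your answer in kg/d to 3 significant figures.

1050 L/s = 1.05 m³/s.
Mass flux = Q·C = 1.05 m³/s × 2.5 g/m³ = 2.625 g/s.
= 2.625 g/s × 86.4 = 226.8 kg/d.

227 kg/d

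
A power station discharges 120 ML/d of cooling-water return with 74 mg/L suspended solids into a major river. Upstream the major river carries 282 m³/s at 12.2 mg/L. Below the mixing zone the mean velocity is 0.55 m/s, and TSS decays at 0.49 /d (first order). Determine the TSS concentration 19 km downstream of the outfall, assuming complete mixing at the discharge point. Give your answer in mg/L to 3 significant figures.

10.3 mg/L

120 ML/d = 1.389 m³/s.
After complete mixing, C₀ = (1.389·74 + 282·12.2) / 283.4 = 12.5 mg/L.
Travel time t = 1.9e+04 m / 0.55 m/s = 3.455e+04 s = 0.3998 d.
C = 12.5·exp(−0.49·0.3998) = 12.5·0.8221 = 10.28 mg/L.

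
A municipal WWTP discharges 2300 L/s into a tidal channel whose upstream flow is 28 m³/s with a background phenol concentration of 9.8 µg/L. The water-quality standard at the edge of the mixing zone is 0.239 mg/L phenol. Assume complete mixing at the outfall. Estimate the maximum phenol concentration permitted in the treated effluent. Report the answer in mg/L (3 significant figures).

3.03 mg/L

2300 L/s = 2.3 m³/s.
9.8 µg/L = 0.0098 mg/L.
Mass balance: 0.239·30.3 = 2.3·Cₑ + 28·0.0098.
Cₑ = (7.242 − 0.2744) / 2.3 = 3.029 mg/L.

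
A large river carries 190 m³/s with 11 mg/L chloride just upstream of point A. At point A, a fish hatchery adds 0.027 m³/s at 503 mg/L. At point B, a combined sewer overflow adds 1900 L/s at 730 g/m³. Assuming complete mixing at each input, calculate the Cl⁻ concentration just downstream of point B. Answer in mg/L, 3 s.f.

18.2 mg/L

After input A: C = (190·11 + 0.027·503) / 190 = 11.07 mg/L.
1900 L/s = 1.9 m³/s.
After input B: C = (190·11.07 + 1.9·730) / 191.9 = 18.19 mg/L.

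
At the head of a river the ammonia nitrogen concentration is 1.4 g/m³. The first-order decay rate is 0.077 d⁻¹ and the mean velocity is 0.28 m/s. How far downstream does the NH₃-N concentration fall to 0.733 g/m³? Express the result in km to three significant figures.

From C = C₀·e^(−kt), t = ln(C₀/C)/k = ln(1.4/0.733)/0.077 = 0.6471/0.077 = 8.404 d.
Distance = v·t = 0.28 m/s × 7.261e+05 s = 2.033e+05 m = 203.3 km.

203 km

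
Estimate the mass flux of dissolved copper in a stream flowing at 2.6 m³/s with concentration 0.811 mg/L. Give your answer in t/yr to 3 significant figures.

Mass flux = Q·C = 2.6 m³/s × 0.811 g/m³ = 2.109 g/s.
= 2.109 g/s × 31.56 = 66.54 t/yr.

66.5 t/yr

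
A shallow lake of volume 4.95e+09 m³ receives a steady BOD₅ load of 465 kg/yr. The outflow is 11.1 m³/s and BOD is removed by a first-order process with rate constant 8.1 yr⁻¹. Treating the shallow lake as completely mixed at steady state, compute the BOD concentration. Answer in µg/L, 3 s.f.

0.0115 µg/L

Outflow Q = 11.1 m³/s × 3.156e+07 s/yr = 3.503e+08 m³/yr.
Steady-state CSTR mass balance: W = Q·C + k·V·C, so C = W/(Q + kV).
Q + kV = 3.503e+08 + 8.1·4.95e+09 = 4.045e+10 m³/yr.
C = 465/4.045e+10 = 1.15e-08 kg/m³ = 1.15e-05 mg/L = 0.0115 µg/L.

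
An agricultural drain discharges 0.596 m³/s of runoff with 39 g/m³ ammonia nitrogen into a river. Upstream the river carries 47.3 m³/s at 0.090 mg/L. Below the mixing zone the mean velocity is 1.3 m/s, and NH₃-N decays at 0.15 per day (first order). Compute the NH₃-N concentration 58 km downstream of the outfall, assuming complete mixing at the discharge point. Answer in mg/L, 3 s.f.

0.531 mg/L

After complete mixing, C₀ = (0.596·39 + 47.3·0.09) / 47.9 = 0.5742 mg/L.
Travel time t = 5.8e+04 m / 1.3 m/s = 4.462e+04 s = 0.5164 d.
C = 0.5742·exp(−0.15·0.5164) = 0.5742·0.9255 = 0.5314 mg/L.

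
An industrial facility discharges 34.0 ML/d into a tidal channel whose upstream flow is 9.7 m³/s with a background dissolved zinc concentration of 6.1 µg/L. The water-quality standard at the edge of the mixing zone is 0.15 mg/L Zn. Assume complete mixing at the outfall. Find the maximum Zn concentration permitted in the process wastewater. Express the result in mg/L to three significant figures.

34.0 ML/d = 0.3935 m³/s.
6.1 µg/L = 0.0061 mg/L.
Mass balance: 0.15·10.09 = 0.3935·Cₑ + 9.7·0.0061.
Cₑ = (1.514 − 0.05917) / 0.3935 = 3.697 mg/L.

3.70 mg/L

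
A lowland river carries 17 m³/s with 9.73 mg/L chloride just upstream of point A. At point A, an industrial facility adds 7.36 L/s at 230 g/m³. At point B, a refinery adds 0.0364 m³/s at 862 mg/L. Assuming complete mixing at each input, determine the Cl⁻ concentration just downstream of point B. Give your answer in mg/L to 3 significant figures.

7.36 L/s = 0.00736 m³/s.
After input A: C = (17·9.73 + 0.00736·230) / 17.01 = 9.825 mg/L.
After input B: C = (17.01·9.825 + 0.0364·862) / 17.04 = 11.65 mg/L.

11.6 mg/L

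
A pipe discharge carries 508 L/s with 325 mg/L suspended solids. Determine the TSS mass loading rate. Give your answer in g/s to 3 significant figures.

508 L/s = 0.508 m³/s.
Mass flux = Q·C = 0.508 m³/s × 325 g/m³ = 165.1 g/s.

165 g/s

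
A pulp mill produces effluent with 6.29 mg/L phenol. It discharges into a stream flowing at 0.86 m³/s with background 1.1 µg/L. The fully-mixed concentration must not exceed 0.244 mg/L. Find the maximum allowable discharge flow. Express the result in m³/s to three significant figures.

1.1 µg/L = 0.0011 mg/L.
Mass balance at complete mixing: C_std·(Q_w + Q_r) = Q_w·C_e + Q_r·C_b.
Rearranging, Q_w = Q_r·(C_std − C_b)/(C_e − C_std) = 0.86·(0.244 − 0.0011) / (6.29 − 0.244) = 0.03455 m³/s.

0.0346 m³/s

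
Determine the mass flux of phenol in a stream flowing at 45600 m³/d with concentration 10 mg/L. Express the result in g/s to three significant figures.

5.28 g/s

45600 m³/d = 0.5278 m³/s.
Mass flux = Q·C = 0.5278 m³/s × 10 g/m³ = 5.278 g/s.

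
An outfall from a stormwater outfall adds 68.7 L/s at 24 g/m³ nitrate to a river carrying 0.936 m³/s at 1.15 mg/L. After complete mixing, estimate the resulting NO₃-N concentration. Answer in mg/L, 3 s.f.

68.7 L/s = 0.0687 m³/s.
By mass balance at complete mixing, C = (0.0687·24 + 0.936·1.15) / (0.0687 + 0.936) = 2.725/1.005 = 2.712 mg/L.

2.71 mg/L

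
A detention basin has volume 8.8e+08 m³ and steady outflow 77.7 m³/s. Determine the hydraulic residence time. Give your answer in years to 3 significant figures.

Q = 77.7 m³/s × 3.156e+07 s/yr = 2.452e+09 m³/yr.
Hydraulic residence time τ = V/Q = 8.8e+08/2.452e+09 = 0.3589 yr.

0.359 yr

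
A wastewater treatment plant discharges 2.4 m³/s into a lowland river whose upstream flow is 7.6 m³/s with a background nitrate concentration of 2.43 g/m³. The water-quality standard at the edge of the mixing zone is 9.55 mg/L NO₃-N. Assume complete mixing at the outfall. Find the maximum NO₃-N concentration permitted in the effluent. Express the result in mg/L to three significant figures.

32.1 mg/L

Mass balance: 9.55·10 = 2.4·Cₑ + 7.6·2.43.
Cₑ = (95.5 − 18.47) / 2.4 = 32.1 mg/L.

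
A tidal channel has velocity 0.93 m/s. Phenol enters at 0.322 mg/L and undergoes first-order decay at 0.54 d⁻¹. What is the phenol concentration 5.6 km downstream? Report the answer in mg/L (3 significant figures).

0.310 mg/L

Travel time t = 5.6 km / 0.93 m/s = 5600/0.93 = 6022 s = 0.06969 d.
First-order decay: C = 0.322·exp(−0.54·0.06969) = 0.322·0.9631 = 0.3101 mg/L.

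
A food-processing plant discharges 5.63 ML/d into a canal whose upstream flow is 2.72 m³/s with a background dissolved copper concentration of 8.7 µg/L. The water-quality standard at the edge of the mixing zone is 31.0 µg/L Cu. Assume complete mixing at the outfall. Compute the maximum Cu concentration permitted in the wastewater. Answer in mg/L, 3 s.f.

5.63 ML/d = 0.06516 m³/s.
8.7 µg/L = 0.0087 mg/L.
31.0 µg/L = 0.031 mg/L.
Mass balance: 0.031·2.785 = 0.06516·Cₑ + 2.72·0.0087.
Cₑ = (0.08634 − 0.02366) / 0.06516 = 0.9618 mg/L.

0.962 mg/L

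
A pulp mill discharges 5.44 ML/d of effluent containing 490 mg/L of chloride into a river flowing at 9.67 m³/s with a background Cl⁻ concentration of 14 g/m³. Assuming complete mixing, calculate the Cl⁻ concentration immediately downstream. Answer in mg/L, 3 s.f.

5.44 ML/d = 0.06296 m³/s.
Conservation of mass across the mixing zone: C = (0.06296·490 + 9.67·14) / (0.06296 + 9.67) = 166.2/9.733 = 17.08 mg/L.

17.1 mg/L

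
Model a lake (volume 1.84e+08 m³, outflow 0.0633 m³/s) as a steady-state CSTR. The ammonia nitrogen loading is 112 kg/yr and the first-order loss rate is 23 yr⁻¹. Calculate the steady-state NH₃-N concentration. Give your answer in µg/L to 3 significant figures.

Outflow Q = 0.0633 m³/s × 3.156e+07 s/yr = 1.998e+06 m³/yr.
Steady-state CSTR mass balance: W = Q·C + k·V·C, so C = W/(Q + kV).
Q + kV = 1.998e+06 + 23·1.84e+08 = 4.234e+09 m³/yr.
C = 112/4.234e+09 = 2.645e-08 kg/m³ = 2.645e-05 mg/L = 0.02645 µg/L.

0.0265 µg/L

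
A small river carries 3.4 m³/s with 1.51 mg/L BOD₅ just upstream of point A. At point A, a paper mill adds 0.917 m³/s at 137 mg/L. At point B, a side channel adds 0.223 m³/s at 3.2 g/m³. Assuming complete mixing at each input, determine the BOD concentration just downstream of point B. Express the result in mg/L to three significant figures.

29.0 mg/L

After input A: C = (3.4·1.51 + 0.917·137) / 4.317 = 30.29 mg/L.
After input B: C = (4.317·30.29 + 0.223·3.2) / 4.54 = 28.96 mg/L.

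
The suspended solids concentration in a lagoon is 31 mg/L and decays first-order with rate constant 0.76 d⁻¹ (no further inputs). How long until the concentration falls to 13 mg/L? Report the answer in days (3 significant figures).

1.14 d

t = ln(C₀/C)/k = ln(31/13)/0.76 = 0.869/0.76 = 1.143 d.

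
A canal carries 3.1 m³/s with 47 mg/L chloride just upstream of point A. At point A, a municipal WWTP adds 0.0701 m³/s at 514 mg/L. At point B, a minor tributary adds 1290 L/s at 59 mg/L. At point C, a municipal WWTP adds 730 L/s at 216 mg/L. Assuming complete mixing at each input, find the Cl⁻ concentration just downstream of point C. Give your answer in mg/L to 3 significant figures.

After input A: C = (3.1·47 + 0.0701·514) / 3.17 = 57.33 mg/L.
1290 L/s = 1.29 m³/s.
After input B: C = (3.17·57.33 + 1.29·59) / 4.46 = 57.81 mg/L.
730 L/s = 0.73 m³/s.
After input C: C = (4.46·57.81 + 0.73·216) / 5.19 = 80.06 mg/L.

80.1 mg/L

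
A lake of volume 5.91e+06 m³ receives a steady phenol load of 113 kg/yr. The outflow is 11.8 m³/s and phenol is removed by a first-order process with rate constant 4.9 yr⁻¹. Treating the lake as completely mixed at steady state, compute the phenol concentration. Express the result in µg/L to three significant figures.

0.282 µg/L

Outflow Q = 11.8 m³/s × 3.156e+07 s/yr = 3.724e+08 m³/yr.
Steady-state CSTR mass balance: W = Q·C + k·V·C, so C = W/(Q + kV).
Q + kV = 3.724e+08 + 4.9·5.91e+06 = 4.013e+08 m³/yr.
C = 113/4.013e+08 = 2.816e-07 kg/m³ = 0.0002816 mg/L = 0.2816 µg/L.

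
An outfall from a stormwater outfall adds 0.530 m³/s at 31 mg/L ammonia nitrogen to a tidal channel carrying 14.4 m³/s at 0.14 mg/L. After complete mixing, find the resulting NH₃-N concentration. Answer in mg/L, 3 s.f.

1.24 mg/L

By mass balance at complete mixing, C = (0.53·31 + 14.4·0.14) / (0.53 + 14.4) = 18.45/14.93 = 1.235 mg/L.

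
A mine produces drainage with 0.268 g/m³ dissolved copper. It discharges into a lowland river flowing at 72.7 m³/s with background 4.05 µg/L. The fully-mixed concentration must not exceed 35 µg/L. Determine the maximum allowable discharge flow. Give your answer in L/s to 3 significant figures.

9660 L/s

4.05 µg/L = 0.00405 mg/L.
35 µg/L = 0.035 mg/L.
Mass balance at complete mixing: C_std·(Q_w + Q_r) = Q_w·C_e + Q_r·C_b.
Rearranging, Q_w = Q_r·(C_std − C_b)/(C_e − C_std) = 72.7·(0.035 − 0.00405) / (0.268 − 0.035) = 9.657 m³/s.
= 9657 L/s.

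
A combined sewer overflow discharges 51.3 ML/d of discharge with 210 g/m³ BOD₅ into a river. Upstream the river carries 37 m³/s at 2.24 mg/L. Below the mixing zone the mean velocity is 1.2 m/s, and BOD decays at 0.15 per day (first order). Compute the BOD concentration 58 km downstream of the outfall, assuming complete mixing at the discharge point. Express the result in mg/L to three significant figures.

51.3 ML/d = 0.5937 m³/s.
After complete mixing, C₀ = (0.5937·210 + 37·2.24) / 37.59 = 5.521 mg/L.
Travel time t = 5.8e+04 m / 1.2 m/s = 4.833e+04 s = 0.5594 d.
C = 5.521·exp(−0.15·0.5594) = 5.521·0.9195 = 5.077 mg/L.

5.08 mg/L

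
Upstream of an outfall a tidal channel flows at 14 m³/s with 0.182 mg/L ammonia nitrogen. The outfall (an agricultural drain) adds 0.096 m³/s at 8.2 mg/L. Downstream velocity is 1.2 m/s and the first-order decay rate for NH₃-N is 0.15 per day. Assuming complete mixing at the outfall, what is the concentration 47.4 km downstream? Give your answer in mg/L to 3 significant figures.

0.221 mg/L

After complete mixing, C₀ = (0.096·8.2 + 14·0.182) / 14.1 = 0.2366 mg/L.
Travel time t = 4.74e+04 m / 1.2 m/s = 3.95e+04 s = 0.4572 d.
C = 0.2366·exp(−0.15·0.4572) = 0.2366·0.9337 = 0.2209 mg/L.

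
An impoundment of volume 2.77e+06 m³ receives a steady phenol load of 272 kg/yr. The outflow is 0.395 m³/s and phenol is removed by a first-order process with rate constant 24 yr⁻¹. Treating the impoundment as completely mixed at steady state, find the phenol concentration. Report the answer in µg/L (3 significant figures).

Outflow Q = 0.395 m³/s × 3.156e+07 s/yr = 1.247e+07 m³/yr.
Steady-state CSTR mass balance: W = Q·C + k·V·C, so C = W/(Q + kV).
Q + kV = 1.247e+07 + 24·2.77e+06 = 7.895e+07 m³/yr.
C = 272/7.895e+07 = 3.445e-06 kg/m³ = 0.003445 mg/L = 3.445 µg/L.

3.45 µg/L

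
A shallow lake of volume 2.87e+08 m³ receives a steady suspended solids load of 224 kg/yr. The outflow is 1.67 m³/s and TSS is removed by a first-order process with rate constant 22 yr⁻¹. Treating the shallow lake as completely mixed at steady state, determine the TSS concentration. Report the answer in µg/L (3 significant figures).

Outflow Q = 1.67 m³/s × 3.156e+07 s/yr = 5.27e+07 m³/yr.
Steady-state CSTR mass balance: W = Q·C + k·V·C, so C = W/(Q + kV).
Q + kV = 5.27e+07 + 22·2.87e+08 = 6.367e+09 m³/yr.
C = 224/6.367e+09 = 3.518e-08 kg/m³ = 3.518e-05 mg/L = 0.03518 µg/L.

0.0352 µg/L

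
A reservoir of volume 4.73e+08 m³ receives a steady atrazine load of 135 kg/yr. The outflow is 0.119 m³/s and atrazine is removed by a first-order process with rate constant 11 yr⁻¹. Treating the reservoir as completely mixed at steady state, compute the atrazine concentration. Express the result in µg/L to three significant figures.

0.0259 µg/L

Outflow Q = 0.119 m³/s × 3.156e+07 s/yr = 3.755e+06 m³/yr.
Steady-state CSTR mass balance: W = Q·C + k·V·C, so C = W/(Q + kV).
Q + kV = 3.755e+06 + 11·4.73e+08 = 5.207e+09 m³/yr.
C = 135/5.207e+09 = 2.593e-08 kg/m³ = 2.593e-05 mg/L = 0.02593 µg/L.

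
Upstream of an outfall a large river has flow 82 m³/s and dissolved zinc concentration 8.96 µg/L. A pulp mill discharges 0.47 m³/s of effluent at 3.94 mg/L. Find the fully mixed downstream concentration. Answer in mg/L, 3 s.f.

8.96 µg/L = 0.00896 mg/L.
By mass balance at complete mixing, C = (0.47·3.94 + 82·0.00896) / (0.47 + 82) = 2.587/82.47 = 0.03136 mg/L.

0.0314 mg/L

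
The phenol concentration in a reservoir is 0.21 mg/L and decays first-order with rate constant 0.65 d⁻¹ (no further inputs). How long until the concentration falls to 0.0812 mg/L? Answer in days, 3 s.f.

1.46 d

t = ln(C₀/C)/k = ln(0.21/0.0812)/0.65 = 0.9502/0.65 = 1.462 d.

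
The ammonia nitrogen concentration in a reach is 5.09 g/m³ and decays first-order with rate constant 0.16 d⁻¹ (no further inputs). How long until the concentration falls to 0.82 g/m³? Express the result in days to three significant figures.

t = ln(C₀/C)/k = ln(5.09/0.82)/0.16 = 1.826/0.16 = 11.41 d.

11.4 d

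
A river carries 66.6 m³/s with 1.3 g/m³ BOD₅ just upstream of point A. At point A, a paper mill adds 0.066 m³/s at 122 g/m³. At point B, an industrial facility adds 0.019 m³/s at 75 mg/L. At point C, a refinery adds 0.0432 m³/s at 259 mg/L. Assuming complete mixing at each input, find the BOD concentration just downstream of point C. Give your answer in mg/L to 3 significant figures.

1.61 mg/L

After input A: C = (66.6·1.3 + 0.066·122) / 66.67 = 1.419 mg/L.
After input B: C = (66.67·1.419 + 0.019·75) / 66.69 = 1.44 mg/L.
After input C: C = (66.69·1.44 + 0.0432·259) / 66.73 = 1.607 mg/L.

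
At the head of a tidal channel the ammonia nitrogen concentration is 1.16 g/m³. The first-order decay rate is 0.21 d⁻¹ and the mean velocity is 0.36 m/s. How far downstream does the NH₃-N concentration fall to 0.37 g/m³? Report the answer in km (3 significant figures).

From C = C₀·e^(−kt), t = ln(C₀/C)/k = ln(1.16/0.37)/0.21 = 1.143/0.21 = 5.441 d.
Distance = v·t = 0.36 m/s × 4.701e+05 s = 1.692e+05 m = 169.2 km.

169 km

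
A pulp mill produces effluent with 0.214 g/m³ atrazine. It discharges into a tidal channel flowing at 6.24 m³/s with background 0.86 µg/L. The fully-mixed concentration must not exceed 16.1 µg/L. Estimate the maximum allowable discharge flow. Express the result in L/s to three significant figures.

0.86 µg/L = 0.00086 mg/L.
16.1 µg/L = 0.0161 mg/L.
Mass balance at complete mixing: C_std·(Q_w + Q_r) = Q_w·C_e + Q_r·C_b.
Rearranging, Q_w = Q_r·(C_std − C_b)/(C_e − C_std) = 6.24·(0.0161 − 0.00086) / (0.214 − 0.0161) = 0.4805 m³/s.
= 480.5 L/s.

481 L/s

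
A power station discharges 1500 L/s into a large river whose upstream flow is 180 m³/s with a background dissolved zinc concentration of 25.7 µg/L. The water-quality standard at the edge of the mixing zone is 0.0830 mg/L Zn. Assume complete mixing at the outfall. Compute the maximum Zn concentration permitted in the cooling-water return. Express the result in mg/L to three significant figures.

1500 L/s = 1.5 m³/s.
25.7 µg/L = 0.0257 mg/L.
Mass balance: 0.083·181.5 = 1.5·Cₑ + 180·0.0257.
Cₑ = (15.06 − 4.626) / 1.5 = 6.959 mg/L.

6.96 mg/L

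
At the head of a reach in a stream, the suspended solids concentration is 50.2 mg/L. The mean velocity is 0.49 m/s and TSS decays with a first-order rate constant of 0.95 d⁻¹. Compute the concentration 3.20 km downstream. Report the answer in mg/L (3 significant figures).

Travel time t = 3.20 km / 0.49 m/s = 3200/0.49 = 6531 s = 0.07559 d.
First-order decay: C = 50.2·exp(−0.95·0.07559) = 50.2·0.9307 = 46.72 mg/L.

46.7 mg/L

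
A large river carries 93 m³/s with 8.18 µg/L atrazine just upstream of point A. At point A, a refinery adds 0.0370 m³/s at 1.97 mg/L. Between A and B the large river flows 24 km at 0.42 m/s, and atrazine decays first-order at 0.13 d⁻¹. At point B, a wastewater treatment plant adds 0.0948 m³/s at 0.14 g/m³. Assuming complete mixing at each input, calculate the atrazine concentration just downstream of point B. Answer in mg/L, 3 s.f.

8.18 µg/L = 0.00818 mg/L.
After input A: C = (93·0.00818 + 0.037·1.97) / 93.04 = 0.00896 mg/L.
Over the 24 km reach to input B (t = 5.714e+04 s = 0.6614 d), decay gives C = 0.00896·exp(−0.13·0.6614) = 0.008222 mg/L.
After input B: C = (93.04·0.008222 + 0.0948·0.14) / 93.13 = 0.008356 mg/L.

0.00836 mg/L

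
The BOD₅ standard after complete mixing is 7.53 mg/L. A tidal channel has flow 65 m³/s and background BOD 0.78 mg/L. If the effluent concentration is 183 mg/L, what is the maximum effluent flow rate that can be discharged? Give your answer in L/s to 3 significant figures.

Mass balance at complete mixing: C_std·(Q_w + Q_r) = Q_w·C_e + Q_r·C_b.
Rearranging, Q_w = Q_r·(C_std − C_b)/(C_e − C_std) = 65·(7.53 − 0.78) / (183 − 7.53) = 2.5 m³/s.
= 2500 L/s.

2500 L/s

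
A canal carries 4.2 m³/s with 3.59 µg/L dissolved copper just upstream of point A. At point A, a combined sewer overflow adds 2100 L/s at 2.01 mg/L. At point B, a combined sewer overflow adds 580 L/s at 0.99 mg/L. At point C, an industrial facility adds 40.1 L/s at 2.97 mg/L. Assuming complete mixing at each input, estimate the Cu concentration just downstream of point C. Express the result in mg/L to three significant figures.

3.59 µg/L = 0.00359 mg/L.
2100 L/s = 2.1 m³/s.
After input A: C = (4.2·0.00359 + 2.1·2.01) / 6.3 = 0.6724 mg/L.
580 L/s = 0.58 m³/s.
After input B: C = (6.3·0.6724 + 0.58·0.99) / 6.88 = 0.6992 mg/L.
40.1 L/s = 0.0401 m³/s.
After input C: C = (6.88·0.6992 + 0.0401·2.97) / 6.92 = 0.7123 mg/L.

0.712 mg/L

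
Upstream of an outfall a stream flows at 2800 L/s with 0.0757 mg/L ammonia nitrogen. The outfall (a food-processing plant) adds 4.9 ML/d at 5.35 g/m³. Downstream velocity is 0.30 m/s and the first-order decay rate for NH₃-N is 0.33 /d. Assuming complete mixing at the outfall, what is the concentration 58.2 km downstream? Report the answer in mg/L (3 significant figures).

4.9 ML/d = 0.05671 m³/s.
2800 L/s = 2.8 m³/s.
After complete mixing, C₀ = (0.05671·5.35 + 2.8·0.0757) / 2.857 = 0.1804 mg/L.
Travel time t = 5.82e+04 m / 0.30 m/s = 1.94e+05 s = 2.245 d.
C = 0.1804·exp(−0.33·2.245) = 0.1804·0.4767 = 0.08599 mg/L.

0.0860 mg/L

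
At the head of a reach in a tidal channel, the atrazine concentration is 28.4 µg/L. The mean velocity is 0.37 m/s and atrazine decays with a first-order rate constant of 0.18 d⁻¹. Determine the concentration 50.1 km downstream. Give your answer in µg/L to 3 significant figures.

Travel time t = 50.1 km / 0.37 m/s = 5.01e+04/0.37 = 1.354e+05 s = 1.567 d.
First-order decay: C = 28.4·exp(−0.18·1.567) = 28.4·0.7542 = 21.42 µg/L.

21.4 µg/L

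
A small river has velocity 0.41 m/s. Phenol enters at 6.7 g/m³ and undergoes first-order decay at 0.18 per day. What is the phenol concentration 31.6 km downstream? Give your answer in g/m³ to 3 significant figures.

5.71 g/m³

Travel time t = 31.6 km / 0.41 m/s = 3.16e+04/0.41 = 7.707e+04 s = 0.8921 d.
First-order decay: C = 6.7·exp(−0.18·0.8921) = 6.7·0.8517 = 5.706 g/m³.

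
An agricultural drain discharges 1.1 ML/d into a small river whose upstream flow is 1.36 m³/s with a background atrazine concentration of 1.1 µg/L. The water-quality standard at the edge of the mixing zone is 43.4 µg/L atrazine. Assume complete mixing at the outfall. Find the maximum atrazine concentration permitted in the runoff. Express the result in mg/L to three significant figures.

1.1 ML/d = 0.01273 m³/s.
1.1 µg/L = 0.0011 mg/L.
43.4 µg/L = 0.0434 mg/L.
Mass balance: 0.0434·1.373 = 0.01273·Cₑ + 1.36·0.0011.
Cₑ = (0.05958 − 0.001496) / 0.01273 = 4.562 mg/L.

4.56 mg/L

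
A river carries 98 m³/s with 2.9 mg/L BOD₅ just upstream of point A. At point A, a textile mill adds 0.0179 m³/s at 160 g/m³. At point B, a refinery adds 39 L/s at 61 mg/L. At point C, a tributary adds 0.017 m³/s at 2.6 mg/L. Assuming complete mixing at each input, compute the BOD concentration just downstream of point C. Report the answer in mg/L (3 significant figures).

After input A: C = (98·2.9 + 0.0179·160) / 98.02 = 2.929 mg/L.
39 L/s = 0.039 m³/s.
After input B: C = (98.02·2.929 + 0.039·61) / 98.06 = 2.952 mg/L.
After input C: C = (98.06·2.952 + 0.017·2.6) / 98.07 = 2.952 mg/L.

2.95 mg/L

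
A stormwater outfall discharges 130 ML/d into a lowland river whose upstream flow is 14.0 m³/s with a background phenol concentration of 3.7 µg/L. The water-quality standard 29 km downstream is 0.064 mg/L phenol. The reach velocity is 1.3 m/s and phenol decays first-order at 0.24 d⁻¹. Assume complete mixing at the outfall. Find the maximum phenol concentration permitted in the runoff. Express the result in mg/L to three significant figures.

0.667 mg/L

130 ML/d = 1.505 m³/s.
3.7 µg/L = 0.0037 mg/L.
Travel time to the compliance point: t = 2.9e+04/1.3 = 2.231e+04 s = 0.2582 d; decay factor exp(−0.24·0.2582) = 0.9399.
So the concentration just after mixing may be at most 0.064/0.9399 = 0.06809 mg/L.
Mass balance: 0.06809·15.5 = 1.505·Cₑ + 14·0.0037.
Cₑ = (1.056 − 0.0518) / 1.505 = 0.6672 mg/L.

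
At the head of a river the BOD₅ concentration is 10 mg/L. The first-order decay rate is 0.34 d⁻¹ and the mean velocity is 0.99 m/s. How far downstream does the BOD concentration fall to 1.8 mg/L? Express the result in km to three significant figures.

From C = C₀·e^(−kt), t = ln(C₀/C)/k = ln(10/1.8)/0.34 = 1.715/0.34 = 5.044 d.
Distance = v·t = 0.99 m/s × 4.358e+05 s = 4.314e+05 m = 431.4 km.

431 km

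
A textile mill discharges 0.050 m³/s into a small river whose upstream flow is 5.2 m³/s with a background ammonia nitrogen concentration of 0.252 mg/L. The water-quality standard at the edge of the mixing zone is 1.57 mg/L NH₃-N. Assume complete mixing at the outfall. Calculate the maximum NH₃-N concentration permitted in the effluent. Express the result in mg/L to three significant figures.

139 mg/L

Mass balance: 1.57·5.25 = 0.05·Cₑ + 5.2·0.252.
Cₑ = (8.242 − 1.31) / 0.05 = 138.6 mg/L.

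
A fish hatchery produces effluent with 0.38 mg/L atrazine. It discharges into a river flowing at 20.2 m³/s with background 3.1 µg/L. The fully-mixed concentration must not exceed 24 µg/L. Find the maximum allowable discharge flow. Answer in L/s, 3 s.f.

1190 L/s

3.1 µg/L = 0.0031 mg/L.
24 µg/L = 0.024 mg/L.
Mass balance at complete mixing: C_std·(Q_w + Q_r) = Q_w·C_e + Q_r·C_b.
Rearranging, Q_w = Q_r·(C_std − C_b)/(C_e − C_std) = 20.2·(0.024 − 0.0031) / (0.38 − 0.024) = 1.186 m³/s.
= 1186 L/s.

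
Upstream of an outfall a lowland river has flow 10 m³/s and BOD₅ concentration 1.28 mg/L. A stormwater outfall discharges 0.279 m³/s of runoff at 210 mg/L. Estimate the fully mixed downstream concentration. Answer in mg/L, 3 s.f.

Flow-weighted mixing gives C = (0.279·210 + 10·1.28) / (0.279 + 10) = 71.39/10.28 = 6.945 mg/L.

6.95 mg/L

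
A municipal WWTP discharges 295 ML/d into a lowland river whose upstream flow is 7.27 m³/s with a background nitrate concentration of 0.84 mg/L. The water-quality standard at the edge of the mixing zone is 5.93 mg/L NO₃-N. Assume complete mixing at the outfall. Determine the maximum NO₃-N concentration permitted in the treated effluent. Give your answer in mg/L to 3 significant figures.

16.8 mg/L

295 ML/d = 3.414 m³/s.
Mass balance: 5.93·10.68 = 3.414·Cₑ + 7.27·0.84.
Cₑ = (63.36 − 6.107) / 3.414 = 16.77 mg/L.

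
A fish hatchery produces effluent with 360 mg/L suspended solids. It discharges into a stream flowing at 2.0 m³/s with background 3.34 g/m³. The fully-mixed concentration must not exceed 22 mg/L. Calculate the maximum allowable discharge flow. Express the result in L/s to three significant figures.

110 L/s

Mass balance at complete mixing: C_std·(Q_w + Q_r) = Q_w·C_e + Q_r·C_b.
Rearranging, Q_w = Q_r·(C_std − C_b)/(C_e − C_std) = 2.0·(22 − 3.34) / (360 − 22) = 0.1104 m³/s.
= 110.4 L/s.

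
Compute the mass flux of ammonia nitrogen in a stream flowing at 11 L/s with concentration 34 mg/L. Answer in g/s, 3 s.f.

11 L/s = 0.011 m³/s.
Mass flux = Q·C = 0.011 m³/s × 34 g/m³ = 0.374 g/s.

0.374 g/s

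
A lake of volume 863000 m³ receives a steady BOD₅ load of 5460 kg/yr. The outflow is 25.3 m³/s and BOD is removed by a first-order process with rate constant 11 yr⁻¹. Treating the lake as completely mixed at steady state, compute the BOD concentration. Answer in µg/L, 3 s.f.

6.76 µg/L

Outflow Q = 25.3 m³/s × 3.156e+07 s/yr = 7.984e+08 m³/yr.
Steady-state CSTR mass balance: W = Q·C + k·V·C, so C = W/(Q + kV).
Q + kV = 7.984e+08 + 11·863000 = 8.079e+08 m³/yr.
C = 5460/8.079e+08 = 6.758e-06 kg/m³ = 0.006758 mg/L = 6.758 µg/L.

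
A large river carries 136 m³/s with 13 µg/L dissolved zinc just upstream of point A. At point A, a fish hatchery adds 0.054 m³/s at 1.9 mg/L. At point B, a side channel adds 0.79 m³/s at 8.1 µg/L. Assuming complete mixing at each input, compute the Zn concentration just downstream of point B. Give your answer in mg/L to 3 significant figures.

0.0137 mg/L

13 µg/L = 0.013 mg/L.
After input A: C = (136·0.013 + 0.054·1.9) / 136.1 = 0.01375 mg/L.
8.1 µg/L = 0.0081 mg/L.
After input B: C = (136.1·0.01375 + 0.79·0.0081) / 136.8 = 0.01372 mg/L.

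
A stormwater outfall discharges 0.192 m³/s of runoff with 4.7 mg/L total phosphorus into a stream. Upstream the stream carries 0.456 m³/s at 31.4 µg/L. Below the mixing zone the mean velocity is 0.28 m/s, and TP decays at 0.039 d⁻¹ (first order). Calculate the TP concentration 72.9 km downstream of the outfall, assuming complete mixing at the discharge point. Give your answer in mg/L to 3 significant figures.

31.4 µg/L = 0.0314 mg/L.
After complete mixing, C₀ = (0.192·4.7 + 0.456·0.0314) / 0.648 = 1.415 mg/L.
Travel time t = 7.29e+04 m / 0.28 m/s = 2.604e+05 s = 3.013 d.
C = 1.415·exp(−0.039·3.013) = 1.415·0.8891 = 1.258 mg/L.

1.26 mg/L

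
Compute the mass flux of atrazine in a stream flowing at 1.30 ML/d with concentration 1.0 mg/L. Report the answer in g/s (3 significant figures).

0.0150 g/s

1.30 ML/d = 0.01505 m³/s.
Mass flux = Q·C = 0.01505 m³/s × 1 g/m³ = 0.01505 g/s.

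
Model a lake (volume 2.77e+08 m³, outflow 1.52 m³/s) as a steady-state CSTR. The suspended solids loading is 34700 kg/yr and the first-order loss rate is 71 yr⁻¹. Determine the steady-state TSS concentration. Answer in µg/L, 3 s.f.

1.76 µg/L

Outflow Q = 1.52 m³/s × 3.156e+07 s/yr = 4.797e+07 m³/yr.
Steady-state CSTR mass balance: W = Q·C + k·V·C, so C = W/(Q + kV).
Q + kV = 4.797e+07 + 71·2.77e+08 = 1.971e+10 m³/yr.
C = 34700/1.971e+10 = 1.76e-06 kg/m³ = 0.00176 mg/L = 1.76 µg/L.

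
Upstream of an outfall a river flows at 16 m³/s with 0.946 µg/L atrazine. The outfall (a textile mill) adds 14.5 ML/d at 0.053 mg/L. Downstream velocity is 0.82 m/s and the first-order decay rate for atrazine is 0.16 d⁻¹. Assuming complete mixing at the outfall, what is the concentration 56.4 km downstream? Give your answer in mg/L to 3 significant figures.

0.00131 mg/L

14.5 ML/d = 0.1678 m³/s.
0.946 µg/L = 0.000946 mg/L.
After complete mixing, C₀ = (0.1678·0.053 + 16·0.000946) / 16.17 = 0.001486 mg/L.
Travel time t = 5.64e+04 m / 0.82 m/s = 6.878e+04 s = 0.7961 d.
C = 0.001486·exp(−0.16·0.7961) = 0.001486·0.8804 = 0.001309 mg/L.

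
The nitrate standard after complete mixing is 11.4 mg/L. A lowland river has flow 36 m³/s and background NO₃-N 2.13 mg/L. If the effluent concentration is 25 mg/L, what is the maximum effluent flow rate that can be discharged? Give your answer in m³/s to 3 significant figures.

Mass balance at complete mixing: C_std·(Q_w + Q_r) = Q_w·C_e + Q_r·C_b.
Rearranging, Q_w = Q_r·(C_std − C_b)/(C_e − C_std) = 36·(11.4 − 2.13) / (25 − 11.4) = 24.54 m³/s.

24.5 m³/s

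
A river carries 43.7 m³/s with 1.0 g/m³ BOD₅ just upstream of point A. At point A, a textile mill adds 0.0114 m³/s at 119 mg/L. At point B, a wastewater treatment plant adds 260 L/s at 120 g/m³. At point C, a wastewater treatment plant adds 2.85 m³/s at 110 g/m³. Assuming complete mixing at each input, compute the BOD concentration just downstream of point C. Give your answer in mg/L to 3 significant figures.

8.32 mg/L

After input A: C = (43.7·1 + 0.0114·119) / 43.71 = 1.031 mg/L.
260 L/s = 0.26 m³/s.
After input B: C = (43.71·1.031 + 0.26·120) / 43.97 = 1.734 mg/L.
After input C: C = (43.97·1.734 + 2.85·110) / 46.82 = 8.324 mg/L.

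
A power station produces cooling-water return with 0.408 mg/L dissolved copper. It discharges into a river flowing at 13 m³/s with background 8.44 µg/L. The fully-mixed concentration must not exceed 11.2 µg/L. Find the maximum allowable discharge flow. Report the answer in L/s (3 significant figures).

90.4 L/s

8.44 µg/L = 0.00844 mg/L.
11.2 µg/L = 0.0112 mg/L.
Mass balance at complete mixing: C_std·(Q_w + Q_r) = Q_w·C_e + Q_r·C_b.
Rearranging, Q_w = Q_r·(C_std − C_b)/(C_e − C_std) = 13·(0.0112 − 0.00844) / (0.408 − 0.0112) = 0.09042 m³/s.
= 90.42 L/s.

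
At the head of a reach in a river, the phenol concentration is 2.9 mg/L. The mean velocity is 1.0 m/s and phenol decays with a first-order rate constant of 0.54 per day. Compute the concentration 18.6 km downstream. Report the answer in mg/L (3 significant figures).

Travel time t = 18.6 km / 1.0 m/s = 1.86e+04/1.0 = 1.86e+04 s = 0.2153 d.
First-order decay: C = 2.9·exp(−0.54·0.2153) = 2.9·0.8903 = 2.582 mg/L.

2.58 mg/L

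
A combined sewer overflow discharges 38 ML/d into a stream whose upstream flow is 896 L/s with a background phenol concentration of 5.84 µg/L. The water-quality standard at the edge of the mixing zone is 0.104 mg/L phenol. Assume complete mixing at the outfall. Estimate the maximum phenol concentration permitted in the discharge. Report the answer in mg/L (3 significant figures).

38 ML/d = 0.4398 m³/s.
896 L/s = 0.896 m³/s.
5.84 µg/L = 0.00584 mg/L.
Mass balance: 0.104·1.336 = 0.4398·Cₑ + 0.896·0.00584.
Cₑ = (0.1389 − 0.005233) / 0.4398 = 0.304 mg/L.

0.304 mg/L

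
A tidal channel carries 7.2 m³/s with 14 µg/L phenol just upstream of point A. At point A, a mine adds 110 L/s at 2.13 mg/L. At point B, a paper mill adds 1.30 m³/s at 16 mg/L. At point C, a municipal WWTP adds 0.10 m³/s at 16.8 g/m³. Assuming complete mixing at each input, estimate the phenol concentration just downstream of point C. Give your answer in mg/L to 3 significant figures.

2.62 mg/L

14 µg/L = 0.014 mg/L.
110 L/s = 0.11 m³/s.
After input A: C = (7.2·0.014 + 0.11·2.13) / 7.31 = 0.04584 mg/L.
After input B: C = (7.31·0.04584 + 1.3·16) / 8.61 = 2.455 mg/L.
After input C: C = (8.61·2.455 + 0.1·16.8) / 8.71 = 2.619 mg/L.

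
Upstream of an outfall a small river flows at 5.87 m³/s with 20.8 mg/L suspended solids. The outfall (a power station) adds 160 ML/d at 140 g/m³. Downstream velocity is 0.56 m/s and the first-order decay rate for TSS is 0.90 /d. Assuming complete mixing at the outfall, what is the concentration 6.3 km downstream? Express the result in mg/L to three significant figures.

160 ML/d = 1.852 m³/s.
After complete mixing, C₀ = (1.852·140 + 5.87·20.8) / 7.722 = 49.39 mg/L.
Travel time t = 6300 m / 0.56 m/s = 1.125e+04 s = 0.1302 d.
C = 49.39·exp(−0.90·0.1302) = 49.39·0.8894 = 43.93 mg/L.

43.9 mg/L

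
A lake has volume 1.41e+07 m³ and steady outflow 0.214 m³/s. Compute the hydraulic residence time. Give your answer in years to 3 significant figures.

Q = 0.214 m³/s × 3.156e+07 s/yr = 6.753e+06 m³/yr.
Hydraulic residence time τ = V/Q = 1.41e+07/6.753e+06 = 2.088 yr.

2.09 yr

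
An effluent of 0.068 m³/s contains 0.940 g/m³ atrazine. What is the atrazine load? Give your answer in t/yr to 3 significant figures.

Mass flux = Q·C = 0.068 m³/s × 0.94 g/m³ = 0.06392 g/s.
= 0.06392 g/s × 31.56 = 2.017 t/yr.

2.02 t/yr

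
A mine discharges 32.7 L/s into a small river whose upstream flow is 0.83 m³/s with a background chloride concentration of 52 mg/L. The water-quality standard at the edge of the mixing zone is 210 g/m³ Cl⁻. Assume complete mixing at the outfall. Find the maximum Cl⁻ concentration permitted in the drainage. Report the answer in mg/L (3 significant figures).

4220 mg/L

32.7 L/s = 0.0327 m³/s.
Mass balance: 210·0.8627 = 0.0327·Cₑ + 0.83·52.
Cₑ = (181.2 − 43.16) / 0.0327 = 4220 mg/L.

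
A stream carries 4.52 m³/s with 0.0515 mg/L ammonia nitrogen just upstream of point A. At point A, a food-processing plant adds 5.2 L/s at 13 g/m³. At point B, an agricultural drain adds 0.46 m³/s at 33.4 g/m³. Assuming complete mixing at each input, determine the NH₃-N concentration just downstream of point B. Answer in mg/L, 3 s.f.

5.2 L/s = 0.0052 m³/s.
After input A: C = (4.52·0.0515 + 0.0052·13) / 4.525 = 0.06638 mg/L.
After input B: C = (4.525·0.06638 + 0.46·33.4) / 4.985 = 3.142 mg/L.

3.14 mg/L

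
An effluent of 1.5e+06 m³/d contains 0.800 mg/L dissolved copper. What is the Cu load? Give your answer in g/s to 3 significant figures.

13.9 g/s

1.5e+06 m³/d = 17.36 m³/s.
Mass flux = Q·C = 17.36 m³/s × 0.8 g/m³ = 13.89 g/s.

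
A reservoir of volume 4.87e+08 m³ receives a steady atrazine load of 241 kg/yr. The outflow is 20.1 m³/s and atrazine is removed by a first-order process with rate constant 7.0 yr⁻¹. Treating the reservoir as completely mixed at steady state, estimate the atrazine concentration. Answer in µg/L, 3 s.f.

Outflow Q = 20.1 m³/s × 3.156e+07 s/yr = 6.343e+08 m³/yr.
Steady-state CSTR mass balance: W = Q·C + k·V·C, so C = W/(Q + kV).
Q + kV = 6.343e+08 + 7.0·4.87e+08 = 4.043e+09 m³/yr.
C = 241/4.043e+09 = 5.96e-08 kg/m³ = 5.96e-05 mg/L = 0.0596 µg/L.

0.0596 µg/L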